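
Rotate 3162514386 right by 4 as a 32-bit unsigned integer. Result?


Rotate 0b10111100100000000010001111010010 right by 4 (32-bit) = 0b101011110010000000001000111101 = 734528061

734528061


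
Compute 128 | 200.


0b10000000 | 0b11001000 = 0b11001000 = 200

200


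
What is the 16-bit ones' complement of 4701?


4701 ^ 65535 = 60834

60834


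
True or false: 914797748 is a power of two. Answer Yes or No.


0b110110100001101011010010110100. Multiple bits set => No

No


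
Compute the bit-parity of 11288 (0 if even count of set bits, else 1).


0b10110000011000 has 5 ones => parity 1

1


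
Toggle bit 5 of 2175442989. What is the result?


2175442989 ^ (1 << 5) = 2175442989 ^ 32 = 2175442957

2175442957


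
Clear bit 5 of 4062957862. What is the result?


4062957862 & ~(1 << 5) = 4062957830

4062957830


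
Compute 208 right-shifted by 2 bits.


0b11010000 >> 2 = 0b110100 = 52

52


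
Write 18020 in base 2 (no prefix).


18020 = 100011001100100 in binary

100011001100100


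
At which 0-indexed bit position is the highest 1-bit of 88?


0b1011000. Highest set bit at position 6

6


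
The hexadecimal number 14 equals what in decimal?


14 hex = 20 decimal

20


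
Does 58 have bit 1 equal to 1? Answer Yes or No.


0b111010, bit 1 = 1. Yes

Yes


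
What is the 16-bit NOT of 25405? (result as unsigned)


~0b110001100111101 = 0b1001110011000010 = 40130 (16-bit unsigned)

40130


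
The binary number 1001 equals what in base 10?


1001 in decimal = 9

9


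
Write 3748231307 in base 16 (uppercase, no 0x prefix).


3748231307 = DF69788B hex

DF69788B


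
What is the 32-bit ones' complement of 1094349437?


1094349437 ^ 4294967295 = 3200617858

3200617858


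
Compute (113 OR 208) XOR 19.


Step 1: 113 | 208 = 241
Step 2: 241 ^ 19 = 226

226


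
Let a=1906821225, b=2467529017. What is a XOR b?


1906821225 ^ 2467529017 = 3803466064

3803466064


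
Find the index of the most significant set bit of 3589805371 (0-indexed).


0b11010101111110000001010100111011. Highest set bit at position 31

31


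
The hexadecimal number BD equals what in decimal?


BD hex = 189 decimal

189


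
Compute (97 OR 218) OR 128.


Step 1: 97 | 218 = 251
Step 2: 251 | 128 = 251

251


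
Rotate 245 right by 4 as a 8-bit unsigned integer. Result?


Rotate 0b11110101 right by 4 (8-bit) = 0b1011111 = 95

95


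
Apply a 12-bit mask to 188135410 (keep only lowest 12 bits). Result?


188135410 & 4095 = 2034

2034


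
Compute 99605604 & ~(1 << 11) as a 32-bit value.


99605604 & ~(1 << 11) = 99603556

99603556


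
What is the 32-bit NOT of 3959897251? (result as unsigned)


~0b11101100000001110011110010100011 = 0b10011111110001100001101011100 = 335070044 (32-bit unsigned)

335070044


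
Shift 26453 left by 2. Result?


0b110011101010101 << 2 = 0b11001110101010100 = 105812

105812


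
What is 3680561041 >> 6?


0b11011011011000001110011110010001 >> 6 = 0b11011011011000001110011110 = 57508766

57508766


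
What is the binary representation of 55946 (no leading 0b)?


55946 = 1101101010001010 in binary

1101101010001010


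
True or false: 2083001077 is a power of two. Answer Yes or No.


0b1111100001010000001001011110101. Multiple bits set => No

No


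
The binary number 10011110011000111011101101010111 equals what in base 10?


10011110011000111011101101010111 in decimal = 2657336151

2657336151


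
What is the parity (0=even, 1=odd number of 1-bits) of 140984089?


0b1000011001110011111100011001 has 15 ones => parity 1

1


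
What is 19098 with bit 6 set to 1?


19098 | (1 << 6) = 19098 | 64 = 19162

19162


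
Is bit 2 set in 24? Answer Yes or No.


0b11000, bit 2 = 0. No

No


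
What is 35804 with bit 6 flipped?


35804 ^ (1 << 6) = 35804 ^ 64 = 35740

35740


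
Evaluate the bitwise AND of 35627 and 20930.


0b1000101100101011 & 0b101000111000010 = 0b100000010 = 258

258


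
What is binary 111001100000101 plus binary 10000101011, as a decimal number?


111001100000101 + 10000101011 = 111011100110000 = 30512

30512


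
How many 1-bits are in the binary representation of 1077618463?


0b1000000001110110010011100011111 has 15 set bits

15


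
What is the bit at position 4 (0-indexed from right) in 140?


0b10001100, position 4 = 0

0


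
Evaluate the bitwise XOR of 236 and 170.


0b11101100 ^ 0b10101010 = 0b1000110 = 70

70


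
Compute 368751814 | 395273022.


0b10101111110101011010011000110 | 0b10111100011110110001100111110 = 0b10111111111111111011111111110 = 402651134

402651134


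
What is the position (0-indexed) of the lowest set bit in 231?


0b11100111. Lowest set bit at position 0

0


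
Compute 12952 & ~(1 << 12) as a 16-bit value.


12952 & ~(1 << 12) = 8856

8856


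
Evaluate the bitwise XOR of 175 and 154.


0b10101111 ^ 0b10011010 = 0b110101 = 53

53


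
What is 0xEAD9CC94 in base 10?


EAD9CC94 hex = 3940142228 decimal

3940142228


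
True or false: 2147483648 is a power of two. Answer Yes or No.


0b10000000000000000000000000000000. Only one bit set => Yes

Yes


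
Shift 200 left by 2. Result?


0b11001000 << 2 = 0b1100100000 = 800

800


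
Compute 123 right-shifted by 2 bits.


0b1111011 >> 2 = 0b11110 = 30

30


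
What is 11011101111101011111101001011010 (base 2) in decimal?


11011101111101011111101001011010 in decimal = 3723885146

3723885146


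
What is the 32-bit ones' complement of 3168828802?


3168828802 ^ 4294967295 = 1126138493

1126138493


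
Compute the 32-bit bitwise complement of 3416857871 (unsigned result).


~0b11001011101010010001110100001111 = 0b110100010101101110001011110000 = 878109424 (32-bit unsigned)

878109424


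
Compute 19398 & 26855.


0b100101111000110 & 0b110100011100111 = 0b100100011000110 = 18630

18630


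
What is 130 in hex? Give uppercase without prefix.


130 = 82 hex

82


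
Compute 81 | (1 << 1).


81 | (1 << 1) = 81 | 2 = 83

83


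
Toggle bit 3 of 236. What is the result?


236 ^ (1 << 3) = 236 ^ 8 = 228

228


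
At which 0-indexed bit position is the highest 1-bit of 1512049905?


0b1011010001000000000110011110001. Highest set bit at position 30

30


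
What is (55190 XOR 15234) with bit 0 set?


Step 1: 55190 ^ 15234 = 60436
Step 2: 60436 | (1 << 0) = 60436 | 1 = 60437

60437


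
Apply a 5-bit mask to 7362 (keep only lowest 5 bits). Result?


7362 & 31 = 2

2


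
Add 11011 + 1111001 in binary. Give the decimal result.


11011 + 1111001 = 10010100 = 148

148


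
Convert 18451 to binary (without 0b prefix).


18451 = 100100000010011 in binary

100100000010011


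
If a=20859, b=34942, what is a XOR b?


20859 ^ 34942 = 55557

55557


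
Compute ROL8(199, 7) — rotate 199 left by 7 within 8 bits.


Rotate 0b11000111 left by 7 (8-bit) = 0b11100011 = 227

227


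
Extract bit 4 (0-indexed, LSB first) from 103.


0b1100111, position 4 = 0

0


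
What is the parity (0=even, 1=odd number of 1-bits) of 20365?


0b100111110001101 has 9 ones => parity 1

1


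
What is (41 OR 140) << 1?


Step 1: 41 | 140 = 173
Step 2: 173 << 1 = 346

346


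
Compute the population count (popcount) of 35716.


0b1000101110000100 has 6 set bits

6


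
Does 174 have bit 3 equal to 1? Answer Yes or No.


0b10101110, bit 3 = 1. Yes

Yes


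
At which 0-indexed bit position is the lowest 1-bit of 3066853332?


0b10110110110011000111011111010100. Lowest set bit at position 2

2


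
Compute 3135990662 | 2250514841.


0b10111010111010110110101110000110 | 0b10000110001001000010000110011001 = 0b10111110111011110110101110011111 = 3203361695

3203361695


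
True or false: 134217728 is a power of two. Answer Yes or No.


0b1000000000000000000000000000. Only one bit set => Yes

Yes


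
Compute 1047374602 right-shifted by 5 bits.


0b111110011011011010101100001010 >> 5 = 0b1111100110110110101011000 = 32730456

32730456


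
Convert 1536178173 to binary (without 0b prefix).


1536178173 = 1011011100100000011011111111101 in binary

1011011100100000011011111111101


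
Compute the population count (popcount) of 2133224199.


0b1111111001001100110101100000111 has 18 set bits

18


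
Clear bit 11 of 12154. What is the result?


12154 & ~(1 << 11) = 10106

10106


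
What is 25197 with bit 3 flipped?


25197 ^ (1 << 3) = 25197 ^ 8 = 25189

25189


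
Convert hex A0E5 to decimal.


A0E5 hex = 41189 decimal

41189


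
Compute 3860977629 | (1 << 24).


3860977629 | (1 << 24) = 3860977629 | 16777216 = 3877754845

3877754845


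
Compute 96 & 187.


0b1100000 & 0b10111011 = 0b100000 = 32

32


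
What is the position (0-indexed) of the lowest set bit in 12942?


0b11001010001110. Lowest set bit at position 1

1


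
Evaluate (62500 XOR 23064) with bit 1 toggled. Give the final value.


Step 1: 62500 ^ 23064 = 44604
Step 2: 44604 ^ (1 << 1) = 44604 ^ 2 = 44606

44606


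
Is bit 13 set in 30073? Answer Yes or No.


0b111010101111001, bit 13 = 1. Yes

Yes


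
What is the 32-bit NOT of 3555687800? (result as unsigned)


~0b11010011111011110111110101111000 = 0b101100000100001000001010000111 = 739279495 (32-bit unsigned)

739279495


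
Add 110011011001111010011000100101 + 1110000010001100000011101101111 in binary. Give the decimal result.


110011011001111010011000100101 + 1110000010001100000011101101111 = 10100011101011011010110110010100 = 2746068372

2746068372


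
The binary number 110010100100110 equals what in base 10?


110010100100110 in decimal = 25894

25894


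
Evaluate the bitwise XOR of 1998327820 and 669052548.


0b1110111000111000001000000001100 ^ 0b100111111000001110111010000100 = 0b1010000111111001111111010001000 = 1358757512

1358757512


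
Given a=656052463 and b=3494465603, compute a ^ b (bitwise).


656052463 ^ 3494465603 = 4149461164

4149461164


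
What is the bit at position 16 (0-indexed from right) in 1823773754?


0b1101100101101001001010000111010, position 16 = 0

0


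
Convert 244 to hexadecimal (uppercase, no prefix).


244 = F4 hex

F4


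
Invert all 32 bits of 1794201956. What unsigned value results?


1794201956 ^ 4294967295 = 2500765339

2500765339


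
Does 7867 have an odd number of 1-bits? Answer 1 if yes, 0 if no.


0b1111010111011 has 10 ones => parity 0

0


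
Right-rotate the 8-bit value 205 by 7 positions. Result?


Rotate 0b11001101 right by 7 (8-bit) = 0b10011011 = 155

155


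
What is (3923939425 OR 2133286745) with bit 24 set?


Step 1: 3923939425 | 2133286745 = 4293386105
Step 2: 4293386105 | (1 << 24) = 4293386105 | 16777216 = 4293386105

4293386105


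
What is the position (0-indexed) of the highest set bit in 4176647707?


0b11111000111100101001011000011011. Highest set bit at position 31

31


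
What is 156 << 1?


0b10011100 << 1 = 0b100111000 = 312

312


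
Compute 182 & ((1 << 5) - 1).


182 & 31 = 22

22


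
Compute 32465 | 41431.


0b111111011010001 | 0b1010000111010111 = 0b1111111111010111 = 65495

65495


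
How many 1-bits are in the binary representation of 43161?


0b1010100010011001 has 7 set bits

7


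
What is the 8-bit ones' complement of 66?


66 ^ 255 = 189

189


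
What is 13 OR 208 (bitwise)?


0b1101 | 0b11010000 = 0b11011101 = 221

221


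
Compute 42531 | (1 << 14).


42531 | (1 << 14) = 42531 | 16384 = 58915

58915


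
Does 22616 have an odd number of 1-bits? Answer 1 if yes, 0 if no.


0b101100001011000 has 6 ones => parity 0

0


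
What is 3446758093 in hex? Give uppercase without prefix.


3446758093 = CD715ACD hex

CD715ACD


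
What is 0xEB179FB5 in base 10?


EB179FB5 hex = 3944193973 decimal

3944193973


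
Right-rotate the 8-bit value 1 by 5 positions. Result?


Rotate 0b1 right by 5 (8-bit) = 0b1000 = 8

8


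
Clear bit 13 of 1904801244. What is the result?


1904801244 & ~(1 << 13) = 1904793052

1904793052


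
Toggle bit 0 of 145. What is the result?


145 ^ (1 << 0) = 145 ^ 1 = 144

144


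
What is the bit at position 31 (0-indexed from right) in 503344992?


0b11110000000000110111101100000, position 31 = 0

0


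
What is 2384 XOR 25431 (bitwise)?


0b100101010000 ^ 0b110001101010111 = 0b110101000000111 = 27143

27143


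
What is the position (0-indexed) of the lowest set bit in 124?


0b1111100. Lowest set bit at position 2

2


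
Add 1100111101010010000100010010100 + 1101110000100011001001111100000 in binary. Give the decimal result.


1100111101010010000100010010100 + 1101110000100011001001111100000 = 11010101101110101001110001110100 = 3585776756

3585776756


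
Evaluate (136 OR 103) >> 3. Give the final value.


Step 1: 136 | 103 = 239
Step 2: 239 >> 3 = 29

29


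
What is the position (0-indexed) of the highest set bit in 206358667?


0b1100010011001100100010001011. Highest set bit at position 27

27


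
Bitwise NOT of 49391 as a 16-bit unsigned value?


~0b1100000011101111 = 0b11111100010000 = 16144 (16-bit unsigned)

16144


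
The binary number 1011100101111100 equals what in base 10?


1011100101111100 in decimal = 47484

47484


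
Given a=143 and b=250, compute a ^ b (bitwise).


143 ^ 250 = 117

117


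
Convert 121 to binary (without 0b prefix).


121 = 1111001 in binary

1111001


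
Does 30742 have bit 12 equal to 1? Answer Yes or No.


0b111100000010110, bit 12 = 1. Yes

Yes


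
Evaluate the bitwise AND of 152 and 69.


0b10011000 & 0b1000101 = 0b0 = 0

0


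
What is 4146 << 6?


0b1000000110010 << 6 = 0b1000000110010000000 = 265344

265344


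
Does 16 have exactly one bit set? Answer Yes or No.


0b10000. Only one bit set => Yes

Yes


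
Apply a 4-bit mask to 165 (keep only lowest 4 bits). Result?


165 & 15 = 5

5


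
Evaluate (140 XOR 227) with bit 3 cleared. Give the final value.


Step 1: 140 ^ 227 = 111
Step 2: 111 & ~(1 << 3) = 103

103


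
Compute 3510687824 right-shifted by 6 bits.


0b11010001010000001101100001010000 >> 6 = 0b11010001010000001101100001 = 54854497

54854497


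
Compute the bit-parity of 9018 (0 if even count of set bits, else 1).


0b10001100111010 has 7 ones => parity 1

1


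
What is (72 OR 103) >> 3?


Step 1: 72 | 103 = 111
Step 2: 111 >> 3 = 13

13


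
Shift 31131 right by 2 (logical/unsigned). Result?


0b111100110011011 >> 2 = 0b1111001100110 = 7782

7782


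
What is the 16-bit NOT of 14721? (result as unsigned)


~0b11100110000001 = 0b1100011001111110 = 50814 (16-bit unsigned)

50814


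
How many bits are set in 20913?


0b101000110110001 has 7 set bits

7


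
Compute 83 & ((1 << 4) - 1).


83 & 15 = 3

3


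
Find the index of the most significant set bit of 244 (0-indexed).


0b11110100. Highest set bit at position 7

7


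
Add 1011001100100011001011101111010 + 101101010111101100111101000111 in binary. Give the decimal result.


1011001100100011001011101111010 + 101101010111101100111101000111 = 10000110111100000110011011000001 = 2263901889

2263901889


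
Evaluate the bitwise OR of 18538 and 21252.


0b100100001101010 | 0b101001100000100 = 0b101101101101110 = 23406

23406


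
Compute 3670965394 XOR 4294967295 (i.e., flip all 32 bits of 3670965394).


3670965394 ^ 4294967295 = 624001901

624001901


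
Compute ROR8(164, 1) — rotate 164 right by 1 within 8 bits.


Rotate 0b10100100 right by 1 (8-bit) = 0b1010010 = 82

82


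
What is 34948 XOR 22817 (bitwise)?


0b1000100010000100 ^ 0b101100100100001 = 0b1101000110100101 = 53669

53669


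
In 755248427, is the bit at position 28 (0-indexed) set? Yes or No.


0b101101000001000010110100101011, bit 28 = 0. No

No


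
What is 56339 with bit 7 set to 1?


56339 | (1 << 7) = 56339 | 128 = 56467

56467


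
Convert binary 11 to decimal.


11 in decimal = 3

3


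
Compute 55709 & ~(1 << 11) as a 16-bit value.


55709 & ~(1 << 11) = 53661

53661


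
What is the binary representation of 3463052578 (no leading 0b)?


3463052578 = 11001110011010011111110100100010 in binary

11001110011010011111110100100010


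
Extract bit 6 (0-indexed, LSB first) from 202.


0b11001010, position 6 = 1

1


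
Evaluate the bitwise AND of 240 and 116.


0b11110000 & 0b1110100 = 0b1110000 = 112

112


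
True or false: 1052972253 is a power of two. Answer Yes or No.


0b111110110000110001010011011101. Multiple bits set => No

No


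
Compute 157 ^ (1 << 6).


157 ^ (1 << 6) = 157 ^ 64 = 221

221


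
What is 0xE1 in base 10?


E1 hex = 225 decimal

225


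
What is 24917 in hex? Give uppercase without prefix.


24917 = 6155 hex

6155


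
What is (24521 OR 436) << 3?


Step 1: 24521 | 436 = 24573
Step 2: 24573 << 3 = 196584

196584


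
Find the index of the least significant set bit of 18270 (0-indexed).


0b100011101011110. Lowest set bit at position 1

1


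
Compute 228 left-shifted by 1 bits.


0b11100100 << 1 = 0b111001000 = 456

456


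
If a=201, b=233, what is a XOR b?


201 ^ 233 = 32

32


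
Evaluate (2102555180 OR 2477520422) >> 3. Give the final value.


Step 1: 2102555180 | 2477520422 = 4294702638
Step 2: 4294702638 >> 3 = 536837829

536837829


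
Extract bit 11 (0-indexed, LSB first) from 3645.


0b111000111101, position 11 = 1

1


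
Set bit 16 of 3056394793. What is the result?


3056394793 | (1 << 16) = 3056394793 | 65536 = 3056460329

3056460329


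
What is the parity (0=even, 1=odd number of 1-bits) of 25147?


0b110001000111011 has 8 ones => parity 0

0


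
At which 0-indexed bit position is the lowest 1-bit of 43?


0b101011. Lowest set bit at position 0

0


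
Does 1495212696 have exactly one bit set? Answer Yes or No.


0b1011001000111110010001010011000. Multiple bits set => No

No


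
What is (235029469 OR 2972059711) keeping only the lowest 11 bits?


Step 1: 235029469 | 2972059711 = 3206958079
Step 2: 3206958079 & 2047 = 1023

1023


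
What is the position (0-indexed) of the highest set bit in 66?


0b1000010. Highest set bit at position 6

6


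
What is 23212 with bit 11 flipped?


23212 ^ (1 << 11) = 23212 ^ 2048 = 21164

21164


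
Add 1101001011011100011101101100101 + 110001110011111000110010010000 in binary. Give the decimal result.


1101001011011100011101101100101 + 110001110011111000110010010000 = 10011011001111011100011111110101 = 2604517365

2604517365


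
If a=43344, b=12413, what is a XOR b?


43344 ^ 12413 = 39213

39213


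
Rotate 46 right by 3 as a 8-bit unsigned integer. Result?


Rotate 0b101110 right by 3 (8-bit) = 0b11000101 = 197

197


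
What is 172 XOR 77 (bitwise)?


0b10101100 ^ 0b1001101 = 0b11100001 = 225

225


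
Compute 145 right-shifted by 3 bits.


0b10010001 >> 3 = 0b10010 = 18

18


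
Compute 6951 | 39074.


0b1101100100111 | 0b1001100010100010 = 0b1001101110100111 = 39847

39847


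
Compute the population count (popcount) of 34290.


0b1000010111110010 has 8 set bits

8


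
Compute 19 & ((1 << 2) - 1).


19 & 3 = 3

3


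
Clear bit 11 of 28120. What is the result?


28120 & ~(1 << 11) = 26072

26072


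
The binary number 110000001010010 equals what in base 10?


110000001010010 in decimal = 24658

24658


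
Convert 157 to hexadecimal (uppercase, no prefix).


157 = 9D hex

9D


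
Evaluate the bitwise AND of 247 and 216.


0b11110111 & 0b11011000 = 0b11010000 = 208

208


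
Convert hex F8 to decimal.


F8 hex = 248 decimal

248


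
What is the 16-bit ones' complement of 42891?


42891 ^ 65535 = 22644

22644


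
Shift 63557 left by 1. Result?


0b1111100001000101 << 1 = 0b11111000010001010 = 127114

127114


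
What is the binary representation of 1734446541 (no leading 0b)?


1734446541 = 1100111011000011000110111001101 in binary

1100111011000011000110111001101


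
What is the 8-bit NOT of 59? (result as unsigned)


~0b111011 = 0b11000100 = 196 (8-bit unsigned)

196


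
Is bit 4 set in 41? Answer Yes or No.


0b101001, bit 4 = 0. No

No


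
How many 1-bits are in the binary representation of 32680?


0b111111110101000 has 10 set bits

10


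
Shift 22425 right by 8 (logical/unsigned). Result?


0b101011110011001 >> 8 = 0b1010111 = 87

87


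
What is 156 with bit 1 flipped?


156 ^ (1 << 1) = 156 ^ 2 = 158

158


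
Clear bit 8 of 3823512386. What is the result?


3823512386 & ~(1 << 8) = 3823512130

3823512130


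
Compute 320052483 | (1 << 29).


320052483 | (1 << 29) = 320052483 | 536870912 = 856923395

856923395


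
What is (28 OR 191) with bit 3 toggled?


Step 1: 28 | 191 = 191
Step 2: 191 ^ (1 << 3) = 191 ^ 8 = 183

183


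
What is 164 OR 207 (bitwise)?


0b10100100 | 0b11001111 = 0b11101111 = 239

239


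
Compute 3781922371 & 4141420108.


0b11100001011010111000111001000011 & 0b11110110110110010000111001001100 = 0b11100000010010010000111001000000 = 3762884160

3762884160


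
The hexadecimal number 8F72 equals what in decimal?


8F72 hex = 36722 decimal

36722


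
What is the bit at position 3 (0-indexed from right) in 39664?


0b1001101011110000, position 3 = 0

0


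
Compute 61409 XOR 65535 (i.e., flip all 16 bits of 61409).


61409 ^ 65535 = 4126

4126


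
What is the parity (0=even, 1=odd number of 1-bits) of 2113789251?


0b1111101111111011101110101000011 has 22 ones => parity 0

0


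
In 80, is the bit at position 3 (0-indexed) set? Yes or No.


0b1010000, bit 3 = 0. No

No


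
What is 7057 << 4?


0b1101110010001 << 4 = 0b11011100100010000 = 112912

112912


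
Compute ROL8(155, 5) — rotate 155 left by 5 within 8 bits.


Rotate 0b10011011 left by 5 (8-bit) = 0b1110011 = 115

115


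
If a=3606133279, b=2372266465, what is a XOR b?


3606133279 ^ 2372266465 = 1536480254

1536480254


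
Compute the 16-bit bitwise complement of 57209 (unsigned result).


~0b1101111101111001 = 0b10000010000110 = 8326 (16-bit unsigned)

8326


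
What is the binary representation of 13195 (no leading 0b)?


13195 = 11001110001011 in binary

11001110001011


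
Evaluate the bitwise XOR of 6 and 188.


0b110 ^ 0b10111100 = 0b10111010 = 186

186


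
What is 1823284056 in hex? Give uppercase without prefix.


1823284056 = 6CAD1B58 hex

6CAD1B58


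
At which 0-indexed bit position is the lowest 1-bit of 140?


0b10001100. Lowest set bit at position 2

2


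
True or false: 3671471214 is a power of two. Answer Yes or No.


0b11011010110101100011010001101110. Multiple bits set => No

No


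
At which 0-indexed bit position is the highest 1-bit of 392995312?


0b10111011011001010000111110000. Highest set bit at position 28

28


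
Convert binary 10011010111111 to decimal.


10011010111111 in decimal = 9919

9919


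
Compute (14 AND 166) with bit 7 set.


Step 1: 14 & 166 = 6
Step 2: 6 | (1 << 7) = 6 | 128 = 134

134


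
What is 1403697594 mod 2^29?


1403697594 & 536870911 = 329955770

329955770


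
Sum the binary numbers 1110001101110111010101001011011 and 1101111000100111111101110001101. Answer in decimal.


1110001101110111010101001011011 + 1101111000100111111101110001101 = 11100000110011111010010111101000 = 3771704808

3771704808


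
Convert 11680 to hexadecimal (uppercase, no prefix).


11680 = 2DA0 hex

2DA0


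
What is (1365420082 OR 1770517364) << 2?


Step 1: 1365420082 | 1770517364 = 2045246326
Step 2: 2045246326 << 2 = 8180985304

8180985304


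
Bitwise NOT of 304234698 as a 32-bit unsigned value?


~0b10010001000100100000011001010 = 0b11101101110111011011111100110101 = 3990732597 (32-bit unsigned)

3990732597


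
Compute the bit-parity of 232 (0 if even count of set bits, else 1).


0b11101000 has 4 ones => parity 0

0


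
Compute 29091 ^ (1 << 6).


29091 ^ (1 << 6) = 29091 ^ 64 = 29155

29155


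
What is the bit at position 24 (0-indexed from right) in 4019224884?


0b11101111100100001000000100110100, position 24 = 1

1


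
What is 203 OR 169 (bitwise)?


0b11001011 | 0b10101001 = 0b11101011 = 235

235


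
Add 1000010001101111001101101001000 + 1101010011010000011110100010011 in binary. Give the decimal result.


1000010001101111001101101001000 + 1101010011010000011110100010011 = 10101100100111111101100001011011 = 2896156763

2896156763


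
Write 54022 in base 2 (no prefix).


54022 = 1101001100000110 in binary

1101001100000110


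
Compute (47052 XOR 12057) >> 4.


Step 1: 47052 ^ 12057 = 39125
Step 2: 39125 >> 4 = 2445

2445


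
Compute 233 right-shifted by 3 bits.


0b11101001 >> 3 = 0b11101 = 29

29


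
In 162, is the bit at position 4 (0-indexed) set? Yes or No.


0b10100010, bit 4 = 0. No

No


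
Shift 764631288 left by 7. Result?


0b101101100100110101100011111000 << 7 = 0b1011011001001101011000111110000000000 = 97872804864

97872804864


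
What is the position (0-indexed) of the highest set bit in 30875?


0b111100010011011. Highest set bit at position 14

14


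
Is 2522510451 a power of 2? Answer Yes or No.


0b10010110010110100111010001110011. Multiple bits set => No

No


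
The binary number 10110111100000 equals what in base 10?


10110111100000 in decimal = 11744

11744


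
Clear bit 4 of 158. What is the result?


158 & ~(1 << 4) = 142

142


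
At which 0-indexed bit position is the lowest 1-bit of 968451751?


0b111001101110010110011010100111. Lowest set bit at position 0

0


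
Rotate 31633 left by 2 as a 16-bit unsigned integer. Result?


Rotate 0b111101110010001 left by 2 (16-bit) = 0b1110111001000101 = 60997

60997


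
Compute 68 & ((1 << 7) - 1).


68 & 127 = 68

68


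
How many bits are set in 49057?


0b1011111110100001 has 10 set bits

10


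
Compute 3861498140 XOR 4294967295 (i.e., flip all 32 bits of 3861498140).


3861498140 ^ 4294967295 = 433469155

433469155


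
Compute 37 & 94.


0b100101 & 0b1011110 = 0b100 = 4

4


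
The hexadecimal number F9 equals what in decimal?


F9 hex = 249 decimal

249


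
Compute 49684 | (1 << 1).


49684 | (1 << 1) = 49684 | 2 = 49686

49686


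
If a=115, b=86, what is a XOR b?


115 ^ 86 = 37

37


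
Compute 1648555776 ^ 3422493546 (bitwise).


0b1100010010000101111011100000000 ^ 0b11001011111111110001101101101010 = 0b10101001101111011110110001101010 = 2847796330

2847796330


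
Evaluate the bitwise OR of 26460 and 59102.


0b110011101011100 | 0b1110011011011110 = 0b1110011111011110 = 59358

59358


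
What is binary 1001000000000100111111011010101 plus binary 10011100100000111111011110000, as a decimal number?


1001000000000100111111011010101 + 10011100100000111111011110000 = 1011011100100101111110111000101 = 1536359877

1536359877


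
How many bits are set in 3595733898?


0b11010110010100101000101110001010 has 15 set bits

15


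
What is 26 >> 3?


0b11010 >> 3 = 0b11 = 3

3


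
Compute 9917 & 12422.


0b10011010111101 & 0b11000010000110 = 0b10000010000100 = 8324

8324


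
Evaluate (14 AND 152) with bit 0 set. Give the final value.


Step 1: 14 & 152 = 8
Step 2: 8 | (1 << 0) = 8 | 1 = 9

9


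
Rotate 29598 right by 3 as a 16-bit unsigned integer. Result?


Rotate 0b111001110011110 right by 3 (16-bit) = 0b1100111001110011 = 52851

52851


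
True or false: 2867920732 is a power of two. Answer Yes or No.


0b10101010111100001111111101011100. Multiple bits set => No

No


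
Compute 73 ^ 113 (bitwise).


0b1001001 ^ 0b1110001 = 0b111000 = 56

56


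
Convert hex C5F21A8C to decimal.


C5F21A8C hex = 3320978060 decimal

3320978060


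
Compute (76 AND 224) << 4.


Step 1: 76 & 224 = 64
Step 2: 64 << 4 = 1024

1024


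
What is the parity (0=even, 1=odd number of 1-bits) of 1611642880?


0b1100000000011111011100000000000 has 10 ones => parity 0

0


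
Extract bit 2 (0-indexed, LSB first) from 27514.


0b110101101111010, position 2 = 0

0


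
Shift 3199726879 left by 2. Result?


0b10111110101101111111010100011111 << 2 = 0b1011111010110111111101010001111100 = 12798907516

12798907516


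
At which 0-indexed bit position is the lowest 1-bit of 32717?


0b111111111001101. Lowest set bit at position 0

0


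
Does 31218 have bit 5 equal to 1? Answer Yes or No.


0b111100111110010, bit 5 = 1. Yes

Yes


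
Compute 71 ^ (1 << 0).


71 ^ (1 << 0) = 71 ^ 1 = 70

70


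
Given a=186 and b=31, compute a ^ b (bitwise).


186 ^ 31 = 165

165


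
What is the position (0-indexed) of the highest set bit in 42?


0b101010. Highest set bit at position 5

5


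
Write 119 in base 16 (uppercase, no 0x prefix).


119 = 77 hex

77


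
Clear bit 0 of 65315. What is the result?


65315 & ~(1 << 0) = 65314

65314


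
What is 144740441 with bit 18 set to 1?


144740441 | (1 << 18) = 144740441 | 262144 = 145002585

145002585


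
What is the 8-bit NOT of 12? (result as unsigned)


~0b1100 = 0b11110011 = 243 (8-bit unsigned)

243


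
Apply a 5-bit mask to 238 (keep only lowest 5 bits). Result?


238 & 31 = 14

14


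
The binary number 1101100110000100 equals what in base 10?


1101100110000100 in decimal = 55684

55684


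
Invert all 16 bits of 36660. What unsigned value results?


36660 ^ 65535 = 28875

28875


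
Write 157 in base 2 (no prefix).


157 = 10011101 in binary

10011101


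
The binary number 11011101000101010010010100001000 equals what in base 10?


11011101000101010010010100001000 in decimal = 3709150472

3709150472


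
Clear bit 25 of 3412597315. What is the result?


3412597315 & ~(1 << 25) = 3379042883

3379042883


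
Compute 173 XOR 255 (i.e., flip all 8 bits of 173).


173 ^ 255 = 82

82


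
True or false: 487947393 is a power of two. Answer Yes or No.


0b11101000101010111110010000001. Multiple bits set => No

No


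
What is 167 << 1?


0b10100111 << 1 = 0b101001110 = 334

334


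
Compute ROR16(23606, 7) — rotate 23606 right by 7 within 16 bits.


Rotate 0b101110000110110 right by 7 (16-bit) = 0b110110010111000 = 27832

27832


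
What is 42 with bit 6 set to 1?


42 | (1 << 6) = 42 | 64 = 106

106


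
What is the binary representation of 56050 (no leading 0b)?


56050 = 1101101011110010 in binary

1101101011110010


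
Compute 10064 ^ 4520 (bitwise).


0b10011101010000 ^ 0b1000110101000 = 0b11011011111000 = 14072

14072


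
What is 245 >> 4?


0b11110101 >> 4 = 0b1111 = 15

15


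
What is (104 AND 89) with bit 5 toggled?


Step 1: 104 & 89 = 72
Step 2: 72 ^ (1 << 5) = 72 ^ 32 = 104

104


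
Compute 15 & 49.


0b1111 & 0b110001 = 0b1 = 1

1


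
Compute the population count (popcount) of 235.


0b11101011 has 6 set bits

6


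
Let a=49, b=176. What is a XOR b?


49 ^ 176 = 129

129


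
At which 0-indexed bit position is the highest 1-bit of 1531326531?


0b1011011010001100011000001000011. Highest set bit at position 30

30


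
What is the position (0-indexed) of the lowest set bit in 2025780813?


0b1111000101111101111011001001101. Lowest set bit at position 0

0


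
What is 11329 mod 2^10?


11329 & 1023 = 65

65


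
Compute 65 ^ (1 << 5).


65 ^ (1 << 5) = 65 ^ 32 = 97

97


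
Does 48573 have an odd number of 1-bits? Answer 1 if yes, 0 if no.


0b1011110110111101 has 12 ones => parity 0

0


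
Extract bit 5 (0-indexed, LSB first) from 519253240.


0b11110111100110010110011111000, position 5 = 1

1


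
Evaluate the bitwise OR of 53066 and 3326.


0b1100111101001010 | 0b110011111110 = 0b1100111111111110 = 53246

53246


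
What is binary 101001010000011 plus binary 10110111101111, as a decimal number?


101001010000011 + 10110111101111 = 1000000001110010 = 32882

32882


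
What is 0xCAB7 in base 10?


CAB7 hex = 51895 decimal

51895


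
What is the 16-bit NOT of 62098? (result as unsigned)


~0b1111001010010010 = 0b110101101101 = 3437 (16-bit unsigned)

3437


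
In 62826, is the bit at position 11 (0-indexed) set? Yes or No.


0b1111010101101010, bit 11 = 0. No

No


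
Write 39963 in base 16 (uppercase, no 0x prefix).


39963 = 9C1B hex

9C1B


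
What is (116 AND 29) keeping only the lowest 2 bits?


Step 1: 116 & 29 = 20
Step 2: 20 & 3 = 0

0


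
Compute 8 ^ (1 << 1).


8 ^ (1 << 1) = 8 ^ 2 = 10

10


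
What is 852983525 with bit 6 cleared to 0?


852983525 & ~(1 << 6) = 852983461

852983461


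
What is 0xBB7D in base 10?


BB7D hex = 47997 decimal

47997


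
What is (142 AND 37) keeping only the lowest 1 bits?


Step 1: 142 & 37 = 4
Step 2: 4 & 1 = 0

0


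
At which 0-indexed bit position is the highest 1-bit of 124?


0b1111100. Highest set bit at position 6

6


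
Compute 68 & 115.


0b1000100 & 0b1110011 = 0b1000000 = 64

64


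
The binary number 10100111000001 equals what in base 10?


10100111000001 in decimal = 10689

10689


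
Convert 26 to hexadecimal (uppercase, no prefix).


26 = 1A hex

1A


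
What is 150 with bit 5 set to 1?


150 | (1 << 5) = 150 | 32 = 182

182


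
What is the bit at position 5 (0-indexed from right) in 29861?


0b111010010100101, position 5 = 1

1


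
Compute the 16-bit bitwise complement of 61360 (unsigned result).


~0b1110111110110000 = 0b1000001001111 = 4175 (16-bit unsigned)

4175


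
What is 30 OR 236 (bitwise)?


0b11110 | 0b11101100 = 0b11111110 = 254

254


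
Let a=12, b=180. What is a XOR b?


12 ^ 180 = 184

184


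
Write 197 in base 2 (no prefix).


197 = 11000101 in binary

11000101


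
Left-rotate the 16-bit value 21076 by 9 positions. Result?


Rotate 0b101001001010100 left by 9 (16-bit) = 0b1010100010100100 = 43172

43172


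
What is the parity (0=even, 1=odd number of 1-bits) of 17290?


0b100001110001010 has 6 ones => parity 0

0


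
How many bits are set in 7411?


0b1110011110011 has 9 set bits

9


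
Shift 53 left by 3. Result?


0b110101 << 3 = 0b110101000 = 424

424


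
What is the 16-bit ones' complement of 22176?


22176 ^ 65535 = 43359

43359


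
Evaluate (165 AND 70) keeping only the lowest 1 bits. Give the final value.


Step 1: 165 & 70 = 4
Step 2: 4 & 1 = 0

0


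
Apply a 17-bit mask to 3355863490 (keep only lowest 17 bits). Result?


3355863490 & 131071 = 27074

27074


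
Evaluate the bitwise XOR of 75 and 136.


0b1001011 ^ 0b10001000 = 0b11000011 = 195

195


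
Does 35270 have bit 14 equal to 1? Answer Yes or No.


0b1000100111000110, bit 14 = 0. No

No


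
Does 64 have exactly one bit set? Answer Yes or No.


0b1000000. Only one bit set => Yes

Yes


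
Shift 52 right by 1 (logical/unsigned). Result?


0b110100 >> 1 = 0b11010 = 26

26


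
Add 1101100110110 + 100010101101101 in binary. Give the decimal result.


1101100110110 + 100010101101101 = 110000010100011 = 24739

24739


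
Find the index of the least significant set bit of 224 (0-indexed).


0b11100000. Lowest set bit at position 5

5


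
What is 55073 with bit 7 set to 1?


55073 | (1 << 7) = 55073 | 128 = 55201

55201


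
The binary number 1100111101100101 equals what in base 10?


1100111101100101 in decimal = 53093

53093


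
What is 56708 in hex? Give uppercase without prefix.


56708 = DD84 hex

DD84


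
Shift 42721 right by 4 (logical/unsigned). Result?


0b1010011011100001 >> 4 = 0b101001101110 = 2670

2670


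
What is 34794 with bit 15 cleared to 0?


34794 & ~(1 << 15) = 2026

2026


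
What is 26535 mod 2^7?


26535 & 127 = 39

39


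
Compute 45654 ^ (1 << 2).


45654 ^ (1 << 2) = 45654 ^ 4 = 45650

45650


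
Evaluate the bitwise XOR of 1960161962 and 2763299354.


0b1110100110101011011001010101010 ^ 0b10100100101101001001101000011010 = 0b11010000011000010010100010110000 = 3496028336

3496028336


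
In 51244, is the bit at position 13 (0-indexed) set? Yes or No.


0b1100100000101100, bit 13 = 0. No

No


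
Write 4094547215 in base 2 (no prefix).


4094547215 = 11110100000011011101010100001111 in binary

11110100000011011101010100001111


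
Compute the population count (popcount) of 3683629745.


0b11011011100011111011101010110001 has 20 set bits

20


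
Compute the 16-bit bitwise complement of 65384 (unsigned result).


~0b1111111101101000 = 0b10010111 = 151 (16-bit unsigned)

151


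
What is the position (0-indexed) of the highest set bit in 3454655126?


0b11001101111010011101101010010110. Highest set bit at position 31

31


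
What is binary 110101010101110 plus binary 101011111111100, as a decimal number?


110101010101110 + 101011111111100 = 1100001010101010 = 49834

49834


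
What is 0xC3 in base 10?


C3 hex = 195 decimal

195


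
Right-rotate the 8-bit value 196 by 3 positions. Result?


Rotate 0b11000100 right by 3 (8-bit) = 0b10011000 = 152

152


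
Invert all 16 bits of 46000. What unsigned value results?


46000 ^ 65535 = 19535

19535


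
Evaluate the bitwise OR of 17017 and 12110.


0b100001001111001 | 0b10111101001110 = 0b110111101111111 = 28543

28543


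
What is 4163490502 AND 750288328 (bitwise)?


0b11111000001010011101001011000110 & 0b101100101110000111110111001000 = 0b101000001010000101000011000000 = 673730752

673730752


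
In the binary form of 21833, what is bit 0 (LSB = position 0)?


0b101010101001001, position 0 = 1

1


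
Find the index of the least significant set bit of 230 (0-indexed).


0b11100110. Lowest set bit at position 1

1


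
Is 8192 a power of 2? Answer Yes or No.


0b10000000000000. Only one bit set => Yes

Yes


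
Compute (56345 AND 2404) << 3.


Step 1: 56345 & 2404 = 2048
Step 2: 2048 << 3 = 16384

16384


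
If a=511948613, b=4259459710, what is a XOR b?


511948613 ^ 4259459710 = 3814819131

3814819131


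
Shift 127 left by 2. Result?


0b1111111 << 2 = 0b111111100 = 508

508


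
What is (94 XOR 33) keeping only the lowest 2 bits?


Step 1: 94 ^ 33 = 127
Step 2: 127 & 3 = 3

3


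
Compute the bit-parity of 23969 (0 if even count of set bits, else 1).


0b101110110100001 has 8 ones => parity 0

0
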